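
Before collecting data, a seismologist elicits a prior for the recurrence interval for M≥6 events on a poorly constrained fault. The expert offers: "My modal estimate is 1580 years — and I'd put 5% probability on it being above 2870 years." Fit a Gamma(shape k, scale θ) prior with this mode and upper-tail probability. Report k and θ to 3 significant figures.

k ≈ 8.82, θ ≈ 202

Gamma(k,θ) with k>1 has mode (k−1)θ, so θ = 1580/(k−1).
Need P(X < 2870) = 0.95 with θ tied to k this way. Start at k = 2, θ = 1580: P(X<2870) ≈ 0.542.
Too low — raise k to concentrate. Iterating converges to k ≈ 8.82.
Then θ = 1580/(8.82−1) ≈ 202.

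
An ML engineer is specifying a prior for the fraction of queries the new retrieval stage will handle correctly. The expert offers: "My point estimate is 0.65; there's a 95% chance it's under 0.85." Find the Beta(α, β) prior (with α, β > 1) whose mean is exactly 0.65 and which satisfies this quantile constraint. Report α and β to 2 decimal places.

With mean 0.65 fixed, write α = 0.65s, β = 0.35s where s = α+β.
Need P(θ < 0.85) = 0.95 under Beta(0.65s, 0.35s). Normal approximation: (q−m)/√(m(1−m)/s) ≈ z_{0.95} = 1.64, so s ≈ 0.65·0.35·(1.64)²/(0.85−0.65)² = 15.4.
At s = 15.4: P(θ<0.85) ≈ 0.968. Adjusting to match 0.95 gives s ≈ 12.38.
So α = 0.65·12.38 ≈ 8.05, β = 0.35·12.38 ≈ 4.33.

α ≈ 8.05, β ≈ 4.33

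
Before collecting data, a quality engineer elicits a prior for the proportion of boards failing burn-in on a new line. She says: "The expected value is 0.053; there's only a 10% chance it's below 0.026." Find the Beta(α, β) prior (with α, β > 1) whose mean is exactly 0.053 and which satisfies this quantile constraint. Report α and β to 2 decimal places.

α ≈ 4.88, β ≈ 87.16

With mean 0.053 fixed, write α = 0.053s, β = 0.947s where s = α+β.
Need P(θ < 0.026) = 0.1 under Beta(0.053s, 0.947s). Normal approximation: (q−m)/√(m(1−m)/s) ≈ z_{0.1} = -1.28, so s ≈ 0.053·0.947·(-1.28)²/(0.026−0.053)² = 113.1.
At s = 113.1: P(θ<0.026) ≈ 0.073. Adjusting to match 0.1 gives s ≈ 92.04.
So α = 0.053·92.04 ≈ 4.88, β = 0.947·92.04 ≈ 87.16.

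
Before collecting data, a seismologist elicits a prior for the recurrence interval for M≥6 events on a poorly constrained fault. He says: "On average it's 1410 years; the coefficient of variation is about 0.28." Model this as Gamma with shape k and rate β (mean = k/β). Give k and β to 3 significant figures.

For Gamma(k, rate β): mean = k/β, variance = k/β², so CV = 1/√k.
CV = 0.28, hence k = 1/CV² = 12.8.
Then β = k/mean = 12.8/1410 = 0.00905.

k ≈ 12.8, β ≈ 0.00905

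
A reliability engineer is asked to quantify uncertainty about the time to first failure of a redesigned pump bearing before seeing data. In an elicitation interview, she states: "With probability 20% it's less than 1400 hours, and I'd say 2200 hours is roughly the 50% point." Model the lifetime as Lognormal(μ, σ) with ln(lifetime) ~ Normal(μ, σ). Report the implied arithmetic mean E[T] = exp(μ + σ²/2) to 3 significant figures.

If T ~ Lognormal(μ,σ) then ln T ~ Normal(μ,σ), so the p-quantile of ln T is μ + z_p·σ.
ln(1400) = 7.244 and ln(2200) = 7.696; z_{0.2} = -0.8416, z_{0.5} = 0.
σ = (7.696 − 7.244)/(0 − (-0.8416)) = 0.537.
μ = 7.244 − (-0.8416)·0.537 = 7.696.
E[T] = exp(μ + σ²/2) = exp(7.696 + 0.1442) = 2540 hours.

E[T] ≈ 2540 hours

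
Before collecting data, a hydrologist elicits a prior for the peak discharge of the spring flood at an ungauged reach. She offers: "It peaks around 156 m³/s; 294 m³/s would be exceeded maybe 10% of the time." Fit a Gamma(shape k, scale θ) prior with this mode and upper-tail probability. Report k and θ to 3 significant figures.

Gamma(k,θ) with k>1 has mode (k−1)θ, so θ = 156/(k−1).
Need P(X < 294) = 0.9 with θ tied to k this way. Start at k = 2, θ = 156: P(X<294) ≈ 0.562.
Too low — raise k to concentrate. Iterating converges to k ≈ 5.76.
Then θ = 156/(5.76−1) ≈ 32.8.

k ≈ 5.76, θ ≈ 32.8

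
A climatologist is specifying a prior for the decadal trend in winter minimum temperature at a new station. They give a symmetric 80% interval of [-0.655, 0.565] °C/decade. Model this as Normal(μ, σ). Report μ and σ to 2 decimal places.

A symmetric 80% interval runs μ ± z·σ with z = 1.282.
Half-width = 0.61, so σ = 0.61/1.282 = 0.48.
μ is the interval midpoint, -0.04.

μ = -0.04, σ = 0.48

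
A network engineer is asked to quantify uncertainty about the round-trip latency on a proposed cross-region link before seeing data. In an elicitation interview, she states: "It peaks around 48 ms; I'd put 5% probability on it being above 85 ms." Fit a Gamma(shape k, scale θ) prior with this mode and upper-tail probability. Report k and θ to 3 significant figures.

k ≈ 9.54, θ ≈ 5.62

Gamma(k,θ) with k>1 has mode (k−1)θ, so θ = 48/(k−1).
Need P(X < 85) = 0.95 with θ tied to k this way. Start at k = 2, θ = 48: P(X<85) ≈ 0.528.
Too low — raise k to concentrate. Iterating converges to k ≈ 9.54.
Then θ = 48/(9.54−1) ≈ 5.62.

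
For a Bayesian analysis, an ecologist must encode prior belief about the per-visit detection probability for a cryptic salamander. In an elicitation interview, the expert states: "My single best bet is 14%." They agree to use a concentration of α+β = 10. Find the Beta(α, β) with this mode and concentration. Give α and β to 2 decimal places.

For α,β > 1 the Beta mode is (α−1)/(α+β−2). With α+β = 10, the mode is (α−1)/8.
Set (α−1)/8 = 0.14 → α = 1 + 0.14·8 = 2.12.
β = 10 − α = 7.88.

α = 2.12, β = 7.88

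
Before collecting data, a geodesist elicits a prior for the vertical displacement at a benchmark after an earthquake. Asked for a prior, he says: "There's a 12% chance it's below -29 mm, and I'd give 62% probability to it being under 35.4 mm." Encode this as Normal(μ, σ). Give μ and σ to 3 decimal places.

For Normal(μ,σ), the p-quantile is μ + z_p·σ. Here z_{0.12} = -1.175, z_{0.62} = 0.3055.
So -29 = μ − 1.175σ and 35.4 = μ + 0.3055σ.
Subtracting: σ = (35.4 − -29)/(0.3055 − (-1.175)) = 43.500.
Then μ = -29 − (-1.175)·43.500 = 22.112.

μ = 22.112, σ = 43.500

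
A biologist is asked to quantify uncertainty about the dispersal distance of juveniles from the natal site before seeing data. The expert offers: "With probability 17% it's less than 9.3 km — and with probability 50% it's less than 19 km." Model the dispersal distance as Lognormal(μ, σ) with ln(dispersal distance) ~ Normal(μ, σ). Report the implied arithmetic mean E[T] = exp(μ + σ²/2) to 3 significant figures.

E[T] ≈ 25.1 km

If T ~ Lognormal(μ,σ) then ln T ~ Normal(μ,σ), so the p-quantile of ln T is μ + z_p·σ.
ln(9.3) = 2.23 and ln(19) = 2.944; z_{0.17} = -0.9542, z_{0.5} = 0.
σ = (2.944 − 2.23)/(0 − (-0.9542)) = 0.749.
μ = 2.23 − (-0.9542)·0.749 = 2.944.
E[T] = exp(μ + σ²/2) = exp(2.944 + 0.2803) = 25.1 km.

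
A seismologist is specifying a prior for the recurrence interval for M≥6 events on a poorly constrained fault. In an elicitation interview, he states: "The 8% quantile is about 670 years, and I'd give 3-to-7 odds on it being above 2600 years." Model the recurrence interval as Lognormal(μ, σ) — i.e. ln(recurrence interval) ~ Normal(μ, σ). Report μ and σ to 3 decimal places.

μ ≈ 7.495, σ ≈ 0.703

If T ~ Lognormal(μ,σ) then ln T ~ Normal(μ,σ), so the p-quantile of ln T is μ + z_p·σ.
ln(670) = 6.507 and ln(2600) = 7.863; z_{0.08} = -1.405, z_{0.7} = 0.5244.
σ = (7.863 − 6.507)/(0.5244 − (-1.405)) = 0.703.
μ = 6.507 − (-1.405)·0.703 = 7.495.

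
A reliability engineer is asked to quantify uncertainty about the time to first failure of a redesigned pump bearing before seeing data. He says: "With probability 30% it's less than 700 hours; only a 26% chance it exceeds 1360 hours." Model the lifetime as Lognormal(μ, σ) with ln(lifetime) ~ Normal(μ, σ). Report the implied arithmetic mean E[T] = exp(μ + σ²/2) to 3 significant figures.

E[T] ≈ 1110 hours

If T ~ Lognormal(μ,σ) then ln T ~ Normal(μ,σ), so the p-quantile of ln T is μ + z_p·σ.
ln(700) = 6.551 and ln(1360) = 7.215; z_{0.3} = -0.5244, z_{0.74} = 0.6433.
σ = (7.215 − 6.551)/(0.6433 − (-0.5244)) = 0.569.
μ = 6.551 − (-0.5244)·0.569 = 6.849.
E[T] = exp(μ + σ²/2) = exp(6.849 + 0.1617) = 1110 hours.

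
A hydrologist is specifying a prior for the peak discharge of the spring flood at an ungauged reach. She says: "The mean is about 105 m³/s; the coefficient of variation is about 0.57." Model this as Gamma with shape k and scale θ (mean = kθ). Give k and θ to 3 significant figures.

For Gamma(k, scale θ): mean = kθ, variance = kθ², so CV = 1/√k.
CV = 0.57, hence k = 1/CV² = 3.08.
Then θ = mean/k = 105/3.08 = 34.1.

k ≈ 3.08, θ ≈ 34.1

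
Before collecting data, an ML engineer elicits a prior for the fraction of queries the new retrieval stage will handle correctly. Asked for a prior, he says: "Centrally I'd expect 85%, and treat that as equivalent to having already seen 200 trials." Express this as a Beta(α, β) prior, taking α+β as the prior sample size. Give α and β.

α = 170, β = 30

Under the effective-sample-size interpretation, Beta(α, β) has prior mean α/(α+β) and prior sample size α+β.
So α+β = 200 and α/(α+β) = 0.85, giving α = 0.85·200 = 170 and β = 200 − 170 = 30.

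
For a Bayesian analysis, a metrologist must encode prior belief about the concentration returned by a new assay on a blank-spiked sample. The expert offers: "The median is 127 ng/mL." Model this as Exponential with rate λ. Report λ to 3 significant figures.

λ ≈ 0.00546

Exponential median = ln 2 / λ, so λ = ln 2 / 127.0 = 0.00546.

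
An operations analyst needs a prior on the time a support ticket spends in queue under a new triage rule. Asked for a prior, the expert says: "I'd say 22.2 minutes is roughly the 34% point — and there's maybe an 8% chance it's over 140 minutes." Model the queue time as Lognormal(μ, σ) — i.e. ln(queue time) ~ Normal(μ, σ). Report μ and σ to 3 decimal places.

μ ≈ 3.518, σ ≈ 1.013

If T ~ Lognormal(μ,σ) then ln T ~ Normal(μ,σ), so the p-quantile of ln T is μ + z_p·σ.
ln(22.2) = 3.1 and ln(140) = 4.942; z_{0.34} = -0.4125, z_{0.92} = 1.405.
σ = (4.942 − 3.1)/(1.405 − (-0.4125)) = 1.013.
μ = 3.1 − (-0.4125)·1.013 = 3.518.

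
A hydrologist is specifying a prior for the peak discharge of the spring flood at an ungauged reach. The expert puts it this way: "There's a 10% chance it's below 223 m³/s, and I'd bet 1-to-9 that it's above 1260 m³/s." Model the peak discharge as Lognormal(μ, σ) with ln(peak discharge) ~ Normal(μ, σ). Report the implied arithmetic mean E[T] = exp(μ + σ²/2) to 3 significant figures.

E[T] ≈ 666 m³/s

If T ~ Lognormal(μ,σ) then ln T ~ Normal(μ,σ), so the p-quantile of ln T is μ + z_p·σ.
ln(223) = 5.407 and ln(1260) = 7.139; z_{0.1} = -1.282, z_{0.9} = 1.282.
σ = (7.139 − 5.407)/(1.282 − (-1.282)) = 0.676.
μ = 5.407 − (-1.282)·0.676 = 6.273.
E[T] = exp(μ + σ²/2) = exp(6.273 + 0.2282) = 666 m³/s.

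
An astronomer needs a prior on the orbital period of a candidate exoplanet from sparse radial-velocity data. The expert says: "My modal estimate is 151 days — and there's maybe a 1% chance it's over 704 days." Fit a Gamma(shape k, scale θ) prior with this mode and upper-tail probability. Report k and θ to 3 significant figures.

k ≈ 2.69, θ ≈ 89.4

Gamma(k,θ) with k>1 has mode (k−1)θ, so θ = 151/(k−1).
Need P(X < 704) = 0.99 with θ tied to k this way. Start at k = 2, θ = 151: P(X<704) ≈ 0.947.
Too low — raise k to concentrate. Iterating converges to k ≈ 2.69.
Then θ = 151/(2.69−1) ≈ 89.4.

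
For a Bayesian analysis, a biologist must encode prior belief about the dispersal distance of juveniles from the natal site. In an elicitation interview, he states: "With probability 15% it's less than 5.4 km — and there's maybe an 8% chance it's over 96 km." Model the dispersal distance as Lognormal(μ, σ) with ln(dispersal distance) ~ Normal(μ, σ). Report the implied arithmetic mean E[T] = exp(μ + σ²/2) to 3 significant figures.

E[T] ≈ 36.7 km

If T ~ Lognormal(μ,σ) then ln T ~ Normal(μ,σ), so the p-quantile of ln T is μ + z_p·σ.
ln(5.4) = 1.686 and ln(96) = 4.564; z_{0.15} = -1.036, z_{0.92} = 1.405.
σ = (4.564 − 1.686)/(1.405 − (-1.036)) = 1.179.
μ = 1.686 − (-1.036)·1.179 = 2.908.
E[T] = exp(μ + σ²/2) = exp(2.908 + 0.6947) = 36.7 km.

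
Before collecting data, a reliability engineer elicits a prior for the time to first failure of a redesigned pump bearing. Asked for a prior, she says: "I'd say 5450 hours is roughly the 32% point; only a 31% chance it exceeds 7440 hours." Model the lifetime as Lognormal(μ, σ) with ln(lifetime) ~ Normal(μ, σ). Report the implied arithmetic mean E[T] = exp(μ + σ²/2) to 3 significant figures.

E[T] ≈ 6680 hours

If T ~ Lognormal(μ,σ) then ln T ~ Normal(μ,σ), so the p-quantile of ln T is μ + z_p·σ.
ln(5450) = 8.603 and ln(7440) = 8.915; z_{0.32} = -0.4677, z_{0.69} = 0.4959.
σ = (8.915 − 8.603)/(0.4959 − (-0.4677)) = 0.323.
μ = 8.603 − (-0.4677)·0.323 = 8.754.
E[T] = exp(μ + σ²/2) = exp(8.754 + 0.0522) = 6680 hours.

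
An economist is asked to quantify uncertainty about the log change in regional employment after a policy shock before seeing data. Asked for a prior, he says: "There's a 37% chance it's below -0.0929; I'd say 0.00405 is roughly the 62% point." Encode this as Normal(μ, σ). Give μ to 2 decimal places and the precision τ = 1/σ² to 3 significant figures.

For Normal(μ,σ), the p-quantile is μ + z_p·σ. Here z_{0.37} = -0.3319, z_{0.62} = 0.3055.
So -0.0929 = μ − 0.3319σ and 0.00405 = μ + 0.3055σ.
Subtracting: σ = (0.00405 − -0.0929)/(0.3055 − (-0.3319)) = 0.15.
Then μ = -0.0929 − (-0.3319)·0.15 = -0.04.
Precision τ = 1/σ² = 1/0.1521² = 43.2.

μ = -0.04, τ = 43.2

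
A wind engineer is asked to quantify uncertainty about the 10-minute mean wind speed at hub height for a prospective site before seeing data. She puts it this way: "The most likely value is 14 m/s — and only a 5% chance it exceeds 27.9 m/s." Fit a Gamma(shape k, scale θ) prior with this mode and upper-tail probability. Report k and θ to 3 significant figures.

Gamma(k,θ) with k>1 has mode (k−1)θ, so θ = 14/(k−1).
Need P(X < 27.9) = 0.95 with θ tied to k this way. Start at k = 2, θ = 14: P(X<27.9) ≈ 0.592.
Too low — raise k to concentrate. Iterating converges to k ≈ 6.83.
Then θ = 14/(6.83−1) ≈ 2.4.

k ≈ 6.83, θ ≈ 2.4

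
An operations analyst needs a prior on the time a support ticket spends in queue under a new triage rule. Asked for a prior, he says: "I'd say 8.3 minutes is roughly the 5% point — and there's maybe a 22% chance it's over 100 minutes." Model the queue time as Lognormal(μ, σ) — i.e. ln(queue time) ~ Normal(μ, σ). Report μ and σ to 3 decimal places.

If T ~ Lognormal(μ,σ) then ln T ~ Normal(μ,σ), so the p-quantile of ln T is μ + z_p·σ.
ln(8.3) = 2.116 and ln(100) = 4.605; z_{0.05} = -1.645, z_{0.78} = 0.7722.
σ = (4.605 − 2.116)/(0.7722 − (-1.645)) = 1.030.
μ = 2.116 − (-1.645)·1.030 = 3.810.

μ ≈ 3.810, σ ≈ 1.030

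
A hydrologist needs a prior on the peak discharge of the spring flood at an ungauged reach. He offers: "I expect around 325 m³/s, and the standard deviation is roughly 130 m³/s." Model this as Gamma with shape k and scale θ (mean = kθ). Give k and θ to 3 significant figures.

k ≈ 6.25, θ ≈ 52

For Gamma(k, scale θ): mean = kθ, variance = kθ², so CV = 1/√k.
CV = SD/mean = 130/325 = 0.4, hence k = 1/CV² = 6.25.
Then θ = mean/k = 325/6.25 = 52.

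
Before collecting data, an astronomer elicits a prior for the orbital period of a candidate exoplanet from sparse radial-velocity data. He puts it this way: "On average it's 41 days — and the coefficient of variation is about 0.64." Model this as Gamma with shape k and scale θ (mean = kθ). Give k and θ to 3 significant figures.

k ≈ 2.44, θ ≈ 16.8

For Gamma(k, scale θ): mean = kθ, variance = kθ², so CV = 1/√k.
CV = 0.64, hence k = 1/CV² = 2.44.
Then θ = mean/k = 41/2.44 = 16.8.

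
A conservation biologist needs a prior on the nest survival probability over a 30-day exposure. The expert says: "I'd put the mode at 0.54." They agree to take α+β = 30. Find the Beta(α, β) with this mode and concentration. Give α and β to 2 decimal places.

α = 16.12, β = 13.88

For α,β > 1 the Beta mode is (α−1)/(α+β−2). With α+β = 30, the mode is (α−1)/28.
Set (α−1)/28 = 0.54 → α = 1 + 0.54·28 = 16.12.
β = 30 − α = 13.88.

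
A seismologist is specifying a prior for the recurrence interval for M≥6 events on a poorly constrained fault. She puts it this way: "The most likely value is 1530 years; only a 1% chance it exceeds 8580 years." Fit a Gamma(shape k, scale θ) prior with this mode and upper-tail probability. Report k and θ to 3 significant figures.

Gamma(k,θ) with k>1 has mode (k−1)θ, so θ = 1530/(k−1).
Need P(X < 8580) = 0.99 with θ tied to k this way. Start at k = 2, θ = 1530: P(X<8580) ≈ 0.976.
Too low — raise k to concentrate. Iterating converges to k ≈ 2.27.
Then θ = 1530/(2.27−1) ≈ 1200.

k ≈ 2.27, θ ≈ 1200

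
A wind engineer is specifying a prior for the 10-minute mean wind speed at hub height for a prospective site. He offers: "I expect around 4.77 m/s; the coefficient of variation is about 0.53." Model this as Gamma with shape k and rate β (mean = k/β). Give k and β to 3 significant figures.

For Gamma(k, rate β): mean = k/β, variance = k/β², so CV = 1/√k.
CV = 0.53, hence k = 1/CV² = 3.56.
Then β = k/mean = 3.56/4.77 = 0.746.

k ≈ 3.56, β ≈ 0.746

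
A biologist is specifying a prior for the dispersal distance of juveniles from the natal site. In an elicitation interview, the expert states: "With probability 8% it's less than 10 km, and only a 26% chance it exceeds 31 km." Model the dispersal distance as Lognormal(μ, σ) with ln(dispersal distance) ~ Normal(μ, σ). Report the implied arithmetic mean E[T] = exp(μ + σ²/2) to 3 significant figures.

E[T] ≈ 25.3 km

If T ~ Lognormal(μ,σ) then ln T ~ Normal(μ,σ), so the p-quantile of ln T is μ + z_p·σ.
ln(10) = 2.303 and ln(31) = 3.434; z_{0.08} = -1.405, z_{0.74} = 0.6433.
σ = (3.434 − 2.303)/(0.6433 − (-1.405)) = 0.552.
μ = 2.303 − (-1.405)·0.552 = 3.079.
E[T] = exp(μ + σ²/2) = exp(3.079 + 0.1525) = 25.3 km.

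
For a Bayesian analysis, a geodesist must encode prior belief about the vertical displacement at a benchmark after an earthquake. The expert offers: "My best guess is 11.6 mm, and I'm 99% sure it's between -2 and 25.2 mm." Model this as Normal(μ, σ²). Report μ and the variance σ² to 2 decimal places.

A symmetric 99% interval runs μ ± z·σ with z = 2.576.
Half-width = 13.6, so σ = 13.6/2.576 = 5.280 and σ² = 27.88.
μ is the stated best guess, 11.60.

μ = 11.60, σ² = 27.88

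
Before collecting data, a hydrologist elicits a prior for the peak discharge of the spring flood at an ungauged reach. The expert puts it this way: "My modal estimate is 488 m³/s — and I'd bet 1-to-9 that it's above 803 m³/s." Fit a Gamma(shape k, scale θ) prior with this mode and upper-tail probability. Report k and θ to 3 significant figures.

Gamma(k,θ) with k>1 has mode (k−1)θ, so θ = 488/(k−1).
Need P(X < 803) = 0.9 with θ tied to k this way. Start at k = 2, θ = 488: P(X<803) ≈ 0.490.
Too low — raise k to concentrate. Iterating converges to k ≈ 8.6.
Then θ = 488/(8.6−1) ≈ 64.2.

k ≈ 8.6, θ ≈ 64.2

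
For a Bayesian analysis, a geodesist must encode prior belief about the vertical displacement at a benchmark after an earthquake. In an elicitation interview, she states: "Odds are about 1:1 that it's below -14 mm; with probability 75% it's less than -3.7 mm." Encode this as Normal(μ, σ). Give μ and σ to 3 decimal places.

μ = -14.000, σ = 15.271

For Normal(μ,σ), the p-quantile is μ + z_p·σ. Here z_{0.5} = 0, z_{0.75} = 0.6745.
So -14 = μ + 0σ and -3.7 = μ + 0.6745σ.
Subtracting: σ = (-3.7 − -14)/(0.6745 − (0)) = 15.271.
Then μ = -14 − (0)·15.271 = -14.000.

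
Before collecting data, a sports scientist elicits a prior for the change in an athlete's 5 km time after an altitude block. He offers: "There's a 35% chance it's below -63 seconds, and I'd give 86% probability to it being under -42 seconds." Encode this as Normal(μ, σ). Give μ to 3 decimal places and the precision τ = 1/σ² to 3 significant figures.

For Normal(μ,σ), the p-quantile is μ + z_p·σ. Here z_{0.35} = -0.3853, z_{0.86} = 1.08.
So -63 = μ − 0.3853σ and -42 = μ + 1.08σ.
Subtracting: σ = (-42 − -63)/(1.08 − (-0.3853)) = 14.328.
Then μ = -63 − (-0.3853)·14.328 = -57.479.
Precision τ = 1/σ² = 1/14.33² = 0.00487.

μ = -57.479, τ = 0.00487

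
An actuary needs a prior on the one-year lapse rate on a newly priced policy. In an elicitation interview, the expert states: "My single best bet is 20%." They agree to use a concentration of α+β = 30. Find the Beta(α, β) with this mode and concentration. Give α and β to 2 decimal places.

α = 6.60, β = 23.40

For α,β > 1 the Beta mode is (α−1)/(α+β−2). With α+β = 30, the mode is (α−1)/28.
Set (α−1)/28 = 0.2 → α = 1 + 0.2·28 = 6.60.
β = 30 − α = 23.40.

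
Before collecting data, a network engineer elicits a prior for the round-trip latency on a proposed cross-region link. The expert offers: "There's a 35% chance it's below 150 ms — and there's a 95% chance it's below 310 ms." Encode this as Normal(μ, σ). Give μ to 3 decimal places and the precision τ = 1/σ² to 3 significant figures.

The p-quantile of Normal(μ,σ) is μ + z_p·σ, with z_{0.35} = -0.3853 and z_{0.95} = 1.645.
Eliminate σ: μ = (z₂·x₁ − z₁·x₂)/(z₂ − z₁) = (1.645·150 − (-0.3853)·310)/2.03 = 180.367.
Then σ = (x₂ − x₁)/(z₂ − z₁) = (310 − 150)/2.03 = 78.811.
Precision τ = 1/σ² = 1/78.81² = 0.000161.

μ = 180.367, τ = 0.000161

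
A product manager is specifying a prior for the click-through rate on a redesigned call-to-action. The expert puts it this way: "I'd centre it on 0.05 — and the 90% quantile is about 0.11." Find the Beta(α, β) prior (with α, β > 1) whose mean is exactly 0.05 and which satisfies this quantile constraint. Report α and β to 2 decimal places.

α ≈ 1.16, β ≈ 21.96

With mean 0.05 fixed, write α = 0.05s, β = 0.95s where s = α+β.
Need P(θ < 0.11) = 0.9 under Beta(0.05s, 0.95s). Normal approximation: (q−m)/√(m(1−m)/s) ≈ z_{0.9} = 1.28, so s ≈ 0.05·0.95·(1.28)²/(0.11−0.05)² = 21.7.
At s = 21.7: P(θ<0.11) ≈ 0.896. Adjusting to match 0.9 gives s ≈ 23.11.
So α = 0.05·23.11 ≈ 1.16, β = 0.95·23.11 ≈ 21.96.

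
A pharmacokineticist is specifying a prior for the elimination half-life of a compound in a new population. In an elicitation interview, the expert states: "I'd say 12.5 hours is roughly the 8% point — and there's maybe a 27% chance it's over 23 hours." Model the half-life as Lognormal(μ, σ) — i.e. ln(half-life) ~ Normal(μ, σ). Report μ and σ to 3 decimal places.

μ ≈ 2.950, σ ≈ 0.302

If T ~ Lognormal(μ,σ) then ln T ~ Normal(μ,σ), so the p-quantile of ln T is μ + z_p·σ.
ln(12.5) = 2.526 and ln(23) = 3.135; z_{0.08} = -1.405, z_{0.73} = 0.6128.
σ = (3.135 − 2.526)/(0.6128 − (-1.405)) = 0.302.
μ = 2.526 − (-1.405)·0.302 = 2.950.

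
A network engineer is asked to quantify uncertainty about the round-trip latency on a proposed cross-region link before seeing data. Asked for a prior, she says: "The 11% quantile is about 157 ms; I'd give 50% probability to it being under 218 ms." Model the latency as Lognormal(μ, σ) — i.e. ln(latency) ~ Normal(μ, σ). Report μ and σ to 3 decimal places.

μ ≈ 5.384, σ ≈ 0.268

If T ~ Lognormal(μ,σ) then ln T ~ Normal(μ,σ), so the p-quantile of ln T is μ + z_p·σ.
ln(157) = 5.056 and ln(218) = 5.384; z_{0.11} = -1.227, z_{0.5} = 0.
σ = (5.384 − 5.056)/(0 − (-1.227)) = 0.268.
μ = 5.056 − (-1.227)·0.268 = 5.384.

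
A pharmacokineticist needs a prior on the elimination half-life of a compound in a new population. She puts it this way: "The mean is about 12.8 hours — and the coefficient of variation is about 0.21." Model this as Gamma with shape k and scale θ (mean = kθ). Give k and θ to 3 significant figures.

For Gamma(k, scale θ): mean = kθ, variance = kθ², so CV = 1/√k.
CV = 0.21, hence k = 1/CV² = 22.7.
Then θ = mean/k = 12.8/22.7 = 0.564.

k ≈ 22.7, θ ≈ 0.564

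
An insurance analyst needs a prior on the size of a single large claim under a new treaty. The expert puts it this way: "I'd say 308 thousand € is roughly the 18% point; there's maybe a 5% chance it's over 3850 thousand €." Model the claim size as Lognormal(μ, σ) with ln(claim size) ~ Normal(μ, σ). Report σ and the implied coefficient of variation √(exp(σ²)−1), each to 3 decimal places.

If T ~ Lognormal(μ,σ) then ln T ~ Normal(μ,σ), so the p-quantile of ln T is μ + z_p·σ.
ln(308) = 5.73 and ln(3850) = 8.256; z_{0.18} = -0.9154, z_{0.95} = 1.645.
σ = (8.256 − 5.73)/(1.645 − (-0.9154)) = 0.987.
μ = 5.73 − (-0.9154)·0.987 = 6.633.
CV = √(exp(σ²)−1) = √(exp(0.9732)−1) = 1.283.

σ ≈ 0.987, CV ≈ 1.283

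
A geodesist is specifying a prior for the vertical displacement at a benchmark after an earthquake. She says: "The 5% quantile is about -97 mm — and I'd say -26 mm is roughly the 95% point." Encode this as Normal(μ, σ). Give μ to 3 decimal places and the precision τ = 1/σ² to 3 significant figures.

μ = -61.500, τ = 0.00215

For Normal(μ,σ), the p-quantile is μ + z_p·σ. Here z_{0.05} = -1.645, z_{0.95} = 1.645.
So -97 = μ − 1.645σ and -26 = μ + 1.645σ.
Subtracting: σ = (-26 − -97)/(1.645 − (-1.645)) = 21.582.
Then μ = -97 − (-1.645)·21.582 = -61.500.
Precision τ = 1/σ² = 1/21.58² = 0.00215.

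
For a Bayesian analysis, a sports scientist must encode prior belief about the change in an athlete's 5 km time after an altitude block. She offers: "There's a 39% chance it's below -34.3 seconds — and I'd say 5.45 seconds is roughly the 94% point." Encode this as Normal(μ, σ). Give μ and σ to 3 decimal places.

μ = -28.246, σ = 21.673

The p-quantile of Normal(μ,σ) is μ + z_p·σ, with z_{0.39} = -0.2793 and z_{0.94} = 1.555.
Eliminate σ: μ = (z₂·x₁ − z₁·x₂)/(z₂ − z₁) = (1.555·-34.3 − (-0.2793)·5.45)/1.834 = -28.246.
Then σ = (x₂ − x₁)/(z₂ − z₁) = (5.45 − -34.3)/1.834 = 21.673.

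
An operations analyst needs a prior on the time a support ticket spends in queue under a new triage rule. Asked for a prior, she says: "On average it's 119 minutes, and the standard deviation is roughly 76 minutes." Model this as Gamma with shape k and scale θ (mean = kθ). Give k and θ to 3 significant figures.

k ≈ 2.45, θ ≈ 48.5

For Gamma(k, scale θ): mean = kθ, variance = kθ², so CV = 1/√k.
CV = SD/mean = 76/119 = 0.6387, hence k = 1/CV² = 2.45.
Then θ = mean/k = 119/2.45 = 48.5.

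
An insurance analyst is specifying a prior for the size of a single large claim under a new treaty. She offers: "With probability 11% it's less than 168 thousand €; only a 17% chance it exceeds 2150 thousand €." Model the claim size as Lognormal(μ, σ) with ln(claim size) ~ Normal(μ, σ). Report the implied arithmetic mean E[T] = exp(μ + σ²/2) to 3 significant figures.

E[T] ≈ 1400 thousand €

If T ~ Lognormal(μ,σ) then ln T ~ Normal(μ,σ), so the p-quantile of ln T is μ + z_p·σ.
ln(168) = 5.124 and ln(2150) = 7.673; z_{0.11} = -1.227, z_{0.83} = 0.9542.
σ = (7.673 − 5.124)/(0.9542 − (-1.227)) = 1.169.
μ = 5.124 − (-1.227)·1.169 = 6.558.
E[T] = exp(μ + σ²/2) = exp(6.558 + 0.6833) = 1400 thousand €.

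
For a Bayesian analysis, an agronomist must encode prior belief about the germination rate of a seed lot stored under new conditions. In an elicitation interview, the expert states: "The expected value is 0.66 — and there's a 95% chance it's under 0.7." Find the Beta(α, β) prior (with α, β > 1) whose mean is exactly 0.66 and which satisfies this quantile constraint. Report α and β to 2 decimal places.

α ≈ 243.74, β ≈ 125.56

With mean 0.66 fixed, write α = 0.66s, β = 0.34s where s = α+β.
Need P(θ < 0.7) = 0.95 under Beta(0.66s, 0.34s). Normal approximation: (q−m)/√(m(1−m)/s) ≈ z_{0.95} = 1.64, so s ≈ 0.66·0.34·(1.64)²/(0.7−0.66)² = 379.5.
At s = 379.5: P(θ<0.7) ≈ 0.952. Adjusting to match 0.95 gives s ≈ 369.30.
So α = 0.66·369.30 ≈ 243.74, β = 0.34·369.30 ≈ 125.56.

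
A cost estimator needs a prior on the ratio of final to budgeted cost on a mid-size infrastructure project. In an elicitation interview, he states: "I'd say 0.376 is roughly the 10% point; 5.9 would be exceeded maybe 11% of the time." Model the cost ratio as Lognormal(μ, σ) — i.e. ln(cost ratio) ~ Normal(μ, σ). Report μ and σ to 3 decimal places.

If T ~ Lognormal(μ,σ) then ln T ~ Normal(μ,σ), so the p-quantile of ln T is μ + z_p·σ.
ln(0.376) = -0.9782 and ln(5.9) = 1.775; z_{0.1} = -1.282, z_{0.89} = 1.227.
σ = (1.775 − -0.9782)/(1.227 − (-1.282)) = 1.098.
μ = -0.9782 − (-1.282)·1.098 = 0.429.

μ ≈ 0.429, σ ≈ 1.098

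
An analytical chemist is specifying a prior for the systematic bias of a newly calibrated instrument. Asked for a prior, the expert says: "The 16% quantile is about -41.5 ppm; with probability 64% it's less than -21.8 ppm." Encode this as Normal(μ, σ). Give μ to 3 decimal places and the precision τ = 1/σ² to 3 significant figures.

For Normal(μ,σ), the p-quantile is μ + z_p·σ. Here z_{0.16} = -0.9945, z_{0.64} = 0.3585.
So -41.5 = μ − 0.9945σ and -21.8 = μ + 0.3585σ.
Subtracting: σ = (-21.8 − -41.5)/(0.3585 − (-0.9945)) = 14.561.
Then μ = -41.5 − (-0.9945)·14.561 = -27.020.
Precision τ = 1/σ² = 1/14.56² = 0.00472.

μ = -27.020, τ = 0.00472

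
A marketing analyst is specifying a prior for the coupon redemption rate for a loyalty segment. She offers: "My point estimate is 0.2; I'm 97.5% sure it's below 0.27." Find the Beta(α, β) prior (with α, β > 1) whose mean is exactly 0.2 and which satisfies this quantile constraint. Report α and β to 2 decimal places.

With mean 0.2 fixed, write α = 0.2s, β = 0.8s where s = α+β.
Need P(θ < 0.27) = 0.975 under Beta(0.2s, 0.8s). Normal approximation: (q−m)/√(m(1−m)/s) ≈ z_{0.975} = 1.96, so s ≈ 0.2·0.8·(1.96)²/(0.27−0.2)² = 125.4.
At s = 125.4: P(θ<0.27) ≈ 0.969. Adjusting to match 0.975 gives s ≈ 139.57.
So α = 0.2·139.57 ≈ 27.91, β = 0.8·139.57 ≈ 111.65.

α ≈ 27.91, β ≈ 111.65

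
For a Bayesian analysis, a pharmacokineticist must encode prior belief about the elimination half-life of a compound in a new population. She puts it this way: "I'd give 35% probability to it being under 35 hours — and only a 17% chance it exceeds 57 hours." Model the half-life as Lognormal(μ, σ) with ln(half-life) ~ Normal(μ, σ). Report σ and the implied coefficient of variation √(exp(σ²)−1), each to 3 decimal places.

If T ~ Lognormal(μ,σ) then ln T ~ Normal(μ,σ), so the p-quantile of ln T is μ + z_p·σ.
ln(35) = 3.555 and ln(57) = 4.043; z_{0.35} = -0.3853, z_{0.83} = 0.9542.
σ = (4.043 − 3.555)/(0.9542 − (-0.3853)) = 0.364.
μ = 3.555 − (-0.3853)·0.364 = 3.696.
CV = √(exp(σ²)−1) = √(exp(0.1326)−1) = 0.377.

σ ≈ 0.364, CV ≈ 0.377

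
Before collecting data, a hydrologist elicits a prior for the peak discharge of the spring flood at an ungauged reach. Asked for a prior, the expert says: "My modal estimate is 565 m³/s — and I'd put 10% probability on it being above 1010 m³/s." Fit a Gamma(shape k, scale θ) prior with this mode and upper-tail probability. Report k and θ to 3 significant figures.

Gamma(k,θ) with k>1 has mode (k−1)θ, so θ = 565/(k−1).
Need P(X < 1010) = 0.9 with θ tied to k this way. Start at k = 2, θ = 565: P(X<1010) ≈ 0.533.
Too low — raise k to concentrate. Iterating converges to k ≈ 6.64.
Then θ = 565/(6.64−1) ≈ 100.

k ≈ 6.64, θ ≈ 100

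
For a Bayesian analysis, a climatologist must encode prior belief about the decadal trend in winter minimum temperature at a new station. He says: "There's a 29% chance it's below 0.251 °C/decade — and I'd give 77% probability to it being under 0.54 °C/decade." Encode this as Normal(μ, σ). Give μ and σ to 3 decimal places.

μ = 0.375, σ = 0.224

The p-quantile of Normal(μ,σ) is μ + z_p·σ, with z_{0.29} = -0.5534 and z_{0.77} = 0.7388.
Eliminate σ: μ = (z₂·x₁ − z₁·x₂)/(z₂ − z₁) = (0.7388·0.251 − (-0.5534)·0.54)/1.292 = 0.375.
Then σ = (x₂ − x₁)/(z₂ − z₁) = (0.54 − 0.251)/1.292 = 0.224.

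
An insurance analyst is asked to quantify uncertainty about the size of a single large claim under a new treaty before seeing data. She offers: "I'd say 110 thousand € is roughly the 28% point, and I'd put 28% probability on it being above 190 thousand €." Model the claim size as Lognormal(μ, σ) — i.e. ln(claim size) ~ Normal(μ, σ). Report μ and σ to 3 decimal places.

μ ≈ 4.974, σ ≈ 0.469

If T ~ Lognormal(μ,σ) then ln T ~ Normal(μ,σ), so the p-quantile of ln T is μ + z_p·σ.
ln(110) = 4.7 and ln(190) = 5.247; z_{0.28} = -0.5828, z_{0.72} = 0.5828.
σ = (5.247 − 4.7)/(0.5828 − (-0.5828)) = 0.469.
μ = 4.7 − (-0.5828)·0.469 = 4.974.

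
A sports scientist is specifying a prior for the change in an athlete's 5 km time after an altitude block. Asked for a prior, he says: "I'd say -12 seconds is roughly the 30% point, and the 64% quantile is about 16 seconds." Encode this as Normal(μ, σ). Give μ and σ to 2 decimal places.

The p-quantile of Normal(μ,σ) is μ + z_p·σ, with z_{0.3} = -0.5244 and z_{0.64} = 0.3585.
Eliminate σ: μ = (z₂·x₁ − z₁·x₂)/(z₂ − z₁) = (0.3585·-12 − (-0.5244)·16)/0.8829 = 4.63.
Then σ = (x₂ − x₁)/(z₂ − z₁) = (16 − -12)/0.8829 = 31.72.

μ = 4.63, σ = 31.72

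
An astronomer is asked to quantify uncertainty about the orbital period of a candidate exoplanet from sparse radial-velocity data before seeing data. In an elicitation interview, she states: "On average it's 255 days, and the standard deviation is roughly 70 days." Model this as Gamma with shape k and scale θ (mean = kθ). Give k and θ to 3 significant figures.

For Gamma(k, scale θ): mean = kθ, variance = kθ², so CV = 1/√k.
CV = SD/mean = 70/255 = 0.2745, hence k = 1/CV² = 13.3.
Then θ = mean/k = 255/13.3 = 19.2.

k ≈ 13.3, θ ≈ 19.2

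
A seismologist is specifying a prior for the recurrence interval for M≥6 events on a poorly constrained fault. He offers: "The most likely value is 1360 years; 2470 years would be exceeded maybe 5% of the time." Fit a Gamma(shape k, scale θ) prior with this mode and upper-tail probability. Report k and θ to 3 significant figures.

Gamma(k,θ) with k>1 has mode (k−1)θ, so θ = 1360/(k−1).
Need P(X < 2470) = 0.95 with θ tied to k this way. Start at k = 2, θ = 1360: P(X<2470) ≈ 0.542.
Too low — raise k to concentrate. Iterating converges to k ≈ 8.82.
Then θ = 1360/(8.82−1) ≈ 174.

k ≈ 8.82, θ ≈ 174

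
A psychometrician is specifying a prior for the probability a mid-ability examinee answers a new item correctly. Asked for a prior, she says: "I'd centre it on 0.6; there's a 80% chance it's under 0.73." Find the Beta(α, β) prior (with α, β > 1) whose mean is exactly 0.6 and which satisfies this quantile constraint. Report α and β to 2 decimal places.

With mean 0.6 fixed, write α = 0.6s, β = 0.4s where s = α+β.
Need P(θ < 0.73) = 0.8 under Beta(0.6s, 0.4s). Normal approximation: (q−m)/√(m(1−m)/s) ≈ z_{0.8} = 0.842, so s ≈ 0.6·0.4·(0.842)²/(0.73−0.6)² = 10.1.
At s = 10.1: P(θ<0.73) ≈ 0.796. Adjusting to match 0.8 gives s ≈ 10.38.
So α = 0.6·10.38 ≈ 6.23, β = 0.4·10.38 ≈ 4.15.

α ≈ 6.23, β ≈ 4.15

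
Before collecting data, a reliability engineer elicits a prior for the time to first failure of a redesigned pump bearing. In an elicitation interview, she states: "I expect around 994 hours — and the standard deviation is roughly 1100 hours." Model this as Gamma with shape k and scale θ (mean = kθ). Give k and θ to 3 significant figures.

For Gamma(k, scale θ): mean = kθ, variance = kθ², so CV = 1/√k.
CV = SD/mean = 1100/994 = 1.107, hence k = 1/CV² = 0.817.
Then θ = mean/k = 994/0.817 = 1220.

k ≈ 0.817, θ ≈ 1220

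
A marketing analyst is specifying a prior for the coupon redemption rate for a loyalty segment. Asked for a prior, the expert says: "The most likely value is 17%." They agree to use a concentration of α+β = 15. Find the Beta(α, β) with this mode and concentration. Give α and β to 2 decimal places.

For α,β > 1 the Beta mode is (α−1)/(α+β−2). With α+β = 15, the mode is (α−1)/13.
Set (α−1)/13 = 0.17 → α = 1 + 0.17·13 = 3.21.
β = 15 − α = 11.79.

α = 3.21, β = 11.79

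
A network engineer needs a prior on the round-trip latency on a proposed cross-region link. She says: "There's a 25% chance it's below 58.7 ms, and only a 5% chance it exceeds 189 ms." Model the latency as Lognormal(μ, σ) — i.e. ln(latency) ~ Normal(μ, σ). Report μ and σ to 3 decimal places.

If T ~ Lognormal(μ,σ) then ln T ~ Normal(μ,σ), so the p-quantile of ln T is μ + z_p·σ.
ln(58.7) = 4.072 and ln(189) = 5.242; z_{0.25} = -0.6745, z_{0.95} = 1.645.
σ = (5.242 − 4.072)/(1.645 − (-0.6745)) = 0.504.
μ = 4.072 − (-0.6745)·0.504 = 4.412.

μ ≈ 4.412, σ ≈ 0.504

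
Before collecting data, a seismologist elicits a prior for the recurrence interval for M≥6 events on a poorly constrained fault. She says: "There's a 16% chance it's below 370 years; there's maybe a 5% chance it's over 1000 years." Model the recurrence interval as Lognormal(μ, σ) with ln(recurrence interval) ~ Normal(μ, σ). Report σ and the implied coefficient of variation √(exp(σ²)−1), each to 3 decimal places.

If T ~ Lognormal(μ,σ) then ln T ~ Normal(μ,σ), so the p-quantile of ln T is μ + z_p·σ.
ln(370) = 5.914 and ln(1000) = 6.908; z_{0.16} = -0.9945, z_{0.95} = 1.645.
σ = (6.908 − 5.914)/(1.645 − (-0.9945)) = 0.377.
μ = 5.914 − (-0.9945)·0.377 = 6.288.
CV = √(exp(σ²)−1) = √(exp(0.1419)−1) = 0.390.

σ ≈ 0.377, CV ≈ 0.390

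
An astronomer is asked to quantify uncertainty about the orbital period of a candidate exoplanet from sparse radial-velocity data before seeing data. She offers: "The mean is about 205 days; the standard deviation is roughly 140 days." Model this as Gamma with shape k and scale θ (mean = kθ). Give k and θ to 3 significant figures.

k ≈ 2.14, θ ≈ 95.6

For Gamma(k, scale θ): mean = kθ, variance = kθ², so CV = 1/√k.
CV = SD/mean = 140/205 = 0.6829, hence k = 1/CV² = 2.14.
Then θ = mean/k = 205/2.14 = 95.6.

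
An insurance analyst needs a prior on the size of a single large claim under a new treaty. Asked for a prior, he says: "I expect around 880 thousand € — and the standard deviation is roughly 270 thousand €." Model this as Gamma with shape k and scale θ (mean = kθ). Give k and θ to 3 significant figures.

k ≈ 10.6, θ ≈ 82.8

For Gamma(k, scale θ): mean = kθ, variance = kθ², so CV = 1/√k.
CV = SD/mean = 270/880 = 0.3068, hence k = 1/CV² = 10.6.
Then θ = mean/k = 880/10.6 = 82.8.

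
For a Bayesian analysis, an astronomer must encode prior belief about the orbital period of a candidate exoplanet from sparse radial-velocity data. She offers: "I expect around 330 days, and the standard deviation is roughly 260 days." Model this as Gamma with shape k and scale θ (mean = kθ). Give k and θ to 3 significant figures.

For Gamma(k, scale θ): mean = kθ, variance = kθ², so CV = 1/√k.
CV = SD/mean = 260/330 = 0.7879, hence k = 1/CV² = 1.61.
Then θ = mean/k = 330/1.61 = 205.

k ≈ 1.61, θ ≈ 205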